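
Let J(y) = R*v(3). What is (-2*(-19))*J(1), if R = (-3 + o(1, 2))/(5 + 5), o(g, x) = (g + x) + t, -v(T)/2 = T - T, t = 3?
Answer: 0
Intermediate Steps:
v(T) = 0 (v(T) = -2*(T - T) = -2*0 = 0)
o(g, x) = 3 + g + x (o(g, x) = (g + x) + 3 = 3 + g + x)
R = 3/10 (R = (-3 + (3 + 1 + 2))/(5 + 5) = (-3 + 6)/10 = 3*(1/10) = 3/10 ≈ 0.30000)
J(y) = 0 (J(y) = (3/10)*0 = 0)
(-2*(-19))*J(1) = -2*(-19)*0 = 38*0 = 0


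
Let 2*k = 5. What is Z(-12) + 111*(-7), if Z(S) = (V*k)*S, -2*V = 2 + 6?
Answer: -657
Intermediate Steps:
V = -4 (V = -(2 + 6)/2 = -½*8 = -4)
k = 5/2 (k = (½)*5 = 5/2 ≈ 2.5000)
Z(S) = -10*S (Z(S) = (-4*5/2)*S = -10*S)
Z(-12) + 111*(-7) = -10*(-12) + 111*(-7) = 120 - 777 = -657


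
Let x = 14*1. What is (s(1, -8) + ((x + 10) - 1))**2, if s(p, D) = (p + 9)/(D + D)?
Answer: 32041/64 ≈ 500.64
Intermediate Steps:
x = 14
s(p, D) = (9 + p)/(2*D) (s(p, D) = (9 + p)/((2*D)) = (9 + p)*(1/(2*D)) = (9 + p)/(2*D))
(s(1, -8) + ((x + 10) - 1))**2 = ((1/2)*(9 + 1)/(-8) + ((14 + 10) - 1))**2 = ((1/2)*(-1/8)*10 + (24 - 1))**2 = (-5/8 + 23)**2 = (179/8)**2 = 32041/64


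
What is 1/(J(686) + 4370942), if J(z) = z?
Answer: 1/4371628 ≈ 2.2875e-7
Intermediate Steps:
1/(J(686) + 4370942) = 1/(686 + 4370942) = 1/4371628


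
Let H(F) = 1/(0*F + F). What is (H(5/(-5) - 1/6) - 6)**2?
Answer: 2304/49 ≈ 47.020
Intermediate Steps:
H(F) = 1/F (H(F) = 1/(0 + F) = 1/F)
(H(5/(-5) - 1/6) - 6)**2 = (1/(5/(-5) - 1/6) - 6)**2 = (1/(5*(-1/5) - 1*1/6) - 6)**2 = (1/(-1 - 1/6) - 6)**2 = (1/(-7/6) - 6)**2 = (-6/7 - 6)**2 = (-48/7)**2 = 2304/49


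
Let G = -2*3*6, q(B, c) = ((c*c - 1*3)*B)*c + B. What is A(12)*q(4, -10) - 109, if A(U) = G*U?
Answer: 1674323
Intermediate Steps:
q(B, c) = B + B*c*(-3 + c²) (q(B, c) = ((c² - 3)*B)*c + B = ((-3 + c²)*B)*c + B = (B*(-3 + c²))*c + B = B*c*(-3 + c²) + B = B + B*c*(-3 + c²))
G = -36 (G = -6*6 = -36)
A(U) = -36*U
A(12)*q(4, -10) - 109 = (-36*12)*(4*(1 + (-10)³ - 3*(-10))) - 109 = -1728*(1 - 1000 + 30) - 109 = -1728*(-969) - 109 = -432*(-3876) - 109 = 1674432 - 109 = 1674323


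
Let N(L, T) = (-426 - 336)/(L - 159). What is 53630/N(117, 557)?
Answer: 375410/127 ≈ 2956.0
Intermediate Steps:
N(L, T) = -762/(-159 + L)
53630/N(117, 557) = 53630/((-762/(-159 + 117))) = 53630/((-762/(-42))) = 53630/((-762*(-1/42))) = 53630/(127/7) = 53630*(7/127) = 375410/127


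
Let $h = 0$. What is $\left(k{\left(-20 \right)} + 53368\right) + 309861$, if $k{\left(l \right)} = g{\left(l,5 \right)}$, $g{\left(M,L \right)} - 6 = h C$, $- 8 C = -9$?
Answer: $363235$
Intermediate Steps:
$C = \frac{9}{8}$ ($C = \left(- \frac{1}{8}\right) \left(-9\right) = \frac{9}{8} \approx 1.125$)
$g{\left(M,L \right)} = 6$ ($g{\left(M,L \right)} = 6 + 0 \cdot \frac{9}{8} = 6 + 0 = 6$)
$k{\left(l \right)} = 6$
$\left(k{\left(-20 \right)} + 53368\right) + 309861 = \left(6 + 53368\right) + 309861 = 53374 + 309861 = 363235$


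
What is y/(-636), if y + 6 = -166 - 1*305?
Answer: 3/4 ≈ 0.75000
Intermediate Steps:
y = -477 (y = -6 + (-166 - 1*305) = -6 + (-166 - 305) = -6 - 471 = -477)
y/(-636) = -477/(-636) = -477*(-1/636) = 3/4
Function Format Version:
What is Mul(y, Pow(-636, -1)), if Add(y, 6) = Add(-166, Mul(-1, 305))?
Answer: Rational(3, 4) ≈ 0.75000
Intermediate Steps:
y = -477 (y = Add(-6, Add(-166, Mul(-1, 305))) = Add(-6, Add(-166, -305)) = Add(-6, -471) = -477)
Mul(y, Pow(-636, -1)) = Mul(-477, Pow(-636, -1)) = Mul(-477, Rational(-1, 636)) = Rational(3, 4)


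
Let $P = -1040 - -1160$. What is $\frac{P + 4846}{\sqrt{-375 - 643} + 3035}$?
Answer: $\frac{15071810}{9212243} - \frac{4966 i \sqrt{1018}}{9212243} \approx 1.6361 - 0.017199 i$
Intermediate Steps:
$P = 120$ ($P = -1040 + 1160 = 120$)
$\frac{P + 4846}{\sqrt{-375 - 643} + 3035} = \frac{120 + 4846}{\sqrt{-375 - 643} + 3035} = \frac{4966}{\sqrt{-1018} + 3035} = \frac{4966}{i \sqrt{1018} + 3035} = \frac{4966}{3035 + i \sqrt{1018}}$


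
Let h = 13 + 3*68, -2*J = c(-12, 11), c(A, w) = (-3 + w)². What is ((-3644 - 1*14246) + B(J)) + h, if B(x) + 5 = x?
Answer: -17710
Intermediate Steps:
J = -32 (J = -(-3 + 11)²/2 = -½*8² = -½*64 = -32)
B(x) = -5 + x
h = 217 (h = 13 + 204 = 217)
((-3644 - 1*14246) + B(J)) + h = ((-3644 - 1*14246) + (-5 - 32)) + 217 = ((-3644 - 14246) - 37) + 217 = (-17890 - 37) + 217 = -17927 + 217 = -17710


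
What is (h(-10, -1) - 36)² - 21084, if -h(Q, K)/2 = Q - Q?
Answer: -19788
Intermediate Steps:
h(Q, K) = 0 (h(Q, K) = -2*(Q - Q) = -2*0 = 0)
(h(-10, -1) - 36)² - 21084 = (0 - 36)² - 21084 = (-36)² - 21084 = 1296 - 21084 = -19788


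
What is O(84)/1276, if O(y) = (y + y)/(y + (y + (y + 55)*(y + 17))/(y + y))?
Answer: 7056/9006965 ≈ 0.00078339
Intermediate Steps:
O(y) = 2*y/(y + (y + (17 + y)*(55 + y))/(2*y)) (O(y) = (2*y)/(y + (y + (55 + y)*(17 + y))/((2*y))) = (2*y)/(y + (y + (17 + y)*(55 + y))*(1/(2*y))) = (2*y)/(y + (y + (17 + y)*(55 + y))/(2*y)) = 2*y/(y + (y + (17 + y)*(55 + y))/(2*y)))
O(84)/1276 = (4*84²/(935 + 3*84² + 73*84))/1276 = (4*7056/(935 + 3*7056 + 6132))*(1/1276) = (4*7056/(935 + 21168 + 6132))*(1/1276) = (4*7056/28235)*(1/1276) = (4*7056*(1/28235))*(1/1276) = (28224/28235)*(1/1276) = 7056/9006965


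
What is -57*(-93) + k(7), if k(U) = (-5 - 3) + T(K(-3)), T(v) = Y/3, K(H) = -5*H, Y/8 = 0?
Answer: 5293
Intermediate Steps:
Y = 0 (Y = 8*0 = 0)
T(v) = 0 (T(v) = 0/3 = 0*(⅓) = 0)
k(U) = -8 (k(U) = (-5 - 3) + 0 = -8 + 0 = -8)
-57*(-93) + k(7) = -57*(-93) - 8 = 5301 - 8 = 5293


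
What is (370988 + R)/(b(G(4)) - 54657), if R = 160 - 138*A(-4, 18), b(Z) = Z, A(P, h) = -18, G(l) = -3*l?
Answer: -124544/18223 ≈ -6.8344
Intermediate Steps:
R = 2644 (R = 160 - 138*(-18) = 160 + 2484 = 2644)
(370988 + R)/(b(G(4)) - 54657) = (370988 + 2644)/(-3*4 - 54657) = 373632/(-12 - 54657) = 373632/(-54669) = 373632*(-1/54669) = -124544/18223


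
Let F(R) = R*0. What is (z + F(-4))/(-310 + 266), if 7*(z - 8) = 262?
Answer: -159/154 ≈ -1.0325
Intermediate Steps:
F(R) = 0
z = 318/7 (z = 8 + (⅐)*262 = 8 + 262/7 = 318/7 ≈ 45.429)
(z + F(-4))/(-310 + 266) = (318/7 + 0)/(-310 + 266) = (318/7)/(-44) = (318/7)*(-1/44) = -159/154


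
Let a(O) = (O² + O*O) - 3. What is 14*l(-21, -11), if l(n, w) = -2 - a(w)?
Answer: -3374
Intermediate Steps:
a(O) = -3 + 2*O² (a(O) = (O² + O²) - 3 = 2*O² - 3 = -3 + 2*O²)
l(n, w) = 1 - 2*w² (l(n, w) = -2 - (-3 + 2*w²) = -2 + (3 - 2*w²) = 1 - 2*w²)
14*l(-21, -11) = 14*(1 - 2*(-11)²) = 14*(1 - 2*121) = 14*(1 - 242) = 14*(-241) = -3374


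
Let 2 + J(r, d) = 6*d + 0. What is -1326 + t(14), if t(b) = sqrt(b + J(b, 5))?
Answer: -1326 + sqrt(42) ≈ -1319.5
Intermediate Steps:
J(r, d) = -2 + 6*d (J(r, d) = -2 + (6*d + 0) = -2 + 6*d)
t(b) = sqrt(28 + b) (t(b) = sqrt(b + (-2 + 6*5)) = sqrt(b + (-2 + 30)) = sqrt(b + 28) = sqrt(28 + b))
-1326 + t(14) = -1326 + sqrt(28 + 14) = -1326 + sqrt(42)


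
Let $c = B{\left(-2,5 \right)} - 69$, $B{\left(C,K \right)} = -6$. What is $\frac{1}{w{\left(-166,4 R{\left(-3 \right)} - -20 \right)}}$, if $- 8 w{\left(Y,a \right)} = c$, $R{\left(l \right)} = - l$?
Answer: $\frac{8}{75} \approx 0.10667$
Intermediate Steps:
$c = -75$ ($c = -6 - 69 = -75$)
$w{\left(Y,a \right)} = \frac{75}{8}$ ($w{\left(Y,a \right)} = \left(- \frac{1}{8}\right) \left(-75\right) = \frac{75}{8}$)
$\frac{1}{w{\left(-166,4 R{\left(-3 \right)} - -20 \right)}} = \frac{1}{\frac{75}{8}} = \frac{8}{75}$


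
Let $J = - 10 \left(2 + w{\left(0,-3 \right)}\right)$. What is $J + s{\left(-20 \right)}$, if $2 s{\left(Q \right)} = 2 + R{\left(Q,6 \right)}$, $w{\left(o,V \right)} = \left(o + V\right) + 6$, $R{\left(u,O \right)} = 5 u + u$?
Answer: $-109$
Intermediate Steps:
$R{\left(u,O \right)} = 6 u$
$w{\left(o,V \right)} = 6 + V + o$ ($w{\left(o,V \right)} = \left(V + o\right) + 6 = 6 + V + o$)
$s{\left(Q \right)} = 1 + 3 Q$ ($s{\left(Q \right)} = \frac{2 + 6 Q}{2} = 1 + 3 Q$)
$J = -50$ ($J = - 10 \left(2 + \left(6 - 3 + 0\right)\right) = - 10 \left(2 + 3\right) = \left(-10\right) 5 = -50$)
$J + s{\left(-20 \right)} = -50 + \left(1 + 3 \left(-20\right)\right) = -50 + \left(1 - 60\right) = -50 - 59 = -109$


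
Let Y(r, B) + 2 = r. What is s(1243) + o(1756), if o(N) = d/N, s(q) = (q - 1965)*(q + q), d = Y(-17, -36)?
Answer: -3151830371/1756 ≈ -1.7949e+6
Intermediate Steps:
Y(r, B) = -2 + r
d = -19 (d = -2 - 17 = -19)
s(q) = 2*q*(-1965 + q) (s(q) = (-1965 + q)*(2*q) = 2*q*(-1965 + q))
o(N) = -19/N
s(1243) + o(1756) = 2*1243*(-1965 + 1243) - 19/1756 = 2*1243*(-722) - 19*1/1756 = -1794892 - 19/1756 = -3151830371/1756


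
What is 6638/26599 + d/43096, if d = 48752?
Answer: 197853212/143288813 ≈ 1.3808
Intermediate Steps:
6638/26599 + d/43096 = 6638/26599 + 48752/43096 = 6638*(1/26599) + 48752*(1/43096) = 6638/26599 + 6094/5387 = 197853212/143288813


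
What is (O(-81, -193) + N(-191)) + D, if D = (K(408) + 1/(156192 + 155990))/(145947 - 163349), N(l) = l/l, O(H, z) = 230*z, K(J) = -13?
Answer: -241147285120431/5432591164 ≈ -44389.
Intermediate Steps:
N(l) = 1
D = 4058365/5432591164 (D = (-13 + 1/(156192 + 155990))/(145947 - 163349) = (-13 + 1/312182)/(-17402) = (-13 + 1/312182)*(-1/17402) = -4058365/312182*(-1/17402) = 4058365/5432591164 ≈ 0.00074704)
(O(-81, -193) + N(-191)) + D = (230*(-193) + 1) + 4058365/5432591164 = (-44390 + 1) + 4058365/5432591164 = -44389 + 4058365/5432591164 = -241147285120431/5432591164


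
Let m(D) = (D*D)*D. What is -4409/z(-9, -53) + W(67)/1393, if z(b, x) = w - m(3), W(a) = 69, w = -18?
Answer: 6144842/62685 ≈ 98.027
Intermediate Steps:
m(D) = D**3 (m(D) = D**2*D = D**3)
z(b, x) = -45 (z(b, x) = -18 - 1*3**3 = -18 - 1*27 = -18 - 27 = -45)
-4409/z(-9, -53) + W(67)/1393 = -4409/(-45) + 69/1393 = -4409*(-1/45) + 69*(1/1393) = 4409/45 + 69/1393 = 6144842/62685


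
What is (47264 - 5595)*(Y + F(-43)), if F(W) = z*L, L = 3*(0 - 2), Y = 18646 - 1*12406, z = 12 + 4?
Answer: 256014336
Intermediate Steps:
z = 16
Y = 6240 (Y = 18646 - 12406 = 6240)
L = -6 (L = 3*(-2) = -6)
F(W) = -96 (F(W) = 16*(-6) = -96)
(47264 - 5595)*(Y + F(-43)) = (47264 - 5595)*(6240 - 96) = 41669*6144 = 256014336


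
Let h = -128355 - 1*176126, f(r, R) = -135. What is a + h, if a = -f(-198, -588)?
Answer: -304346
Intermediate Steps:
h = -304481 (h = -128355 - 176126 = -304481)
a = 135 (a = -1*(-135) = 135)
a + h = 135 - 304481 = -304346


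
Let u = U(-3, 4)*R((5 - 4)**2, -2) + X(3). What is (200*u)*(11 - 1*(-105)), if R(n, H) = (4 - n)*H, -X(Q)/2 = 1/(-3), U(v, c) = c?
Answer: -1624000/3 ≈ -5.4133e+5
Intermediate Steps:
X(Q) = 2/3 (X(Q) = -2/(-3) = -2*(-1/3) = 2/3)
R(n, H) = H*(4 - n)
u = -70/3 (u = 4*(-2*(4 - (5 - 4)**2)) + 2/3 = 4*(-2*(4 - 1*1**2)) + 2/3 = 4*(-2*(4 - 1*1)) + 2/3 = 4*(-2*(4 - 1)) + 2/3 = 4*(-2*3) + 2/3 = 4*(-6) + 2/3 = -24 + 2/3 = -70/3 ≈ -23.333)
(200*u)*(11 - 1*(-105)) = (200*(-70/3))*(11 - 1*(-105)) = -14000*(11 + 105)/3 = -14000/3*116 = -1624000/3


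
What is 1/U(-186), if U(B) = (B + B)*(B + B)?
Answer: 1/138384 ≈ 7.2263e-6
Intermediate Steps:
U(B) = 4*B² (U(B) = (2*B)*(2*B) = 4*B²)
1/U(-186) = 1/(4*(-186)²) = 1/(4*34596) = 1/138384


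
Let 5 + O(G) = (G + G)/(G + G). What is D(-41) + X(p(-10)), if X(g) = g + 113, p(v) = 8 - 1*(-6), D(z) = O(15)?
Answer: 123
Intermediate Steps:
O(G) = -4 (O(G) = -5 + (G + G)/(G + G) = -5 + (2*G)/((2*G)) = -5 + (2*G)*(1/(2*G)) = -5 + 1 = -4)
D(z) = -4
p(v) = 14 (p(v) = 8 + 6 = 14)
X(g) = 113 + g
D(-41) + X(p(-10)) = -4 + (113 + 14) = -4 + 127 = 123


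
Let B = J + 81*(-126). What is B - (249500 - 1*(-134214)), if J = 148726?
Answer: -245194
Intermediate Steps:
B = 138520 (B = 148726 + 81*(-126) = 148726 - 10206 = 138520)
B - (249500 - 1*(-134214)) = 138520 - (249500 - 1*(-134214)) = 138520 - (249500 + 134214) = 138520 - 1*383714 = 138520 - 383714 = -245194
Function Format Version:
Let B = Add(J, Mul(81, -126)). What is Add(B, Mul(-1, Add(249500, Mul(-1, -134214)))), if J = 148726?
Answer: -245194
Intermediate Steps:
B = 138520 (B = Add(148726, Mul(81, -126)) = Add(148726, -10206) = 138520)
Add(B, Mul(-1, Add(249500, Mul(-1, -134214)))) = Add(138520, Mul(-1, Add(249500, Mul(-1, -134214)))) = Add(138520, Mul(-1, Add(249500, 134214))) = Add(138520, Mul(-1, 383714)) = Add(138520, -383714) = -245194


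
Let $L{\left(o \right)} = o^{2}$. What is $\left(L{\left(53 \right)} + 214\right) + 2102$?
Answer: $5125$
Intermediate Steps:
$\left(L{\left(53 \right)} + 214\right) + 2102 = \left(53^{2} + 214\right) + 2102 = \left(2809 + 214\right) + 2102 = 3023 + 2102 = 5125$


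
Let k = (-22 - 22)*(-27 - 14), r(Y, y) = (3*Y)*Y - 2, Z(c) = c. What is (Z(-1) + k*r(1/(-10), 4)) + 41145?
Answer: 939753/25 ≈ 37590.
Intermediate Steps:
r(Y, y) = -2 + 3*Y**2 (r(Y, y) = 3*Y**2 - 2 = -2 + 3*Y**2)
k = 1804 (k = -44*(-41) = 1804)
(Z(-1) + k*r(1/(-10), 4)) + 41145 = (-1 + 1804*(-2 + 3*(1/(-10))**2)) + 41145 = (-1 + 1804*(-2 + 3*(-1/10)**2)) + 41145 = (-1 + 1804*(-2 + 3*(1/100))) + 41145 = (-1 + 1804*(-2 + 3/100)) + 41145 = (-1 + 1804*(-197/100)) + 41145 = (-1 - 88847/25) + 41145 = -88872/25 + 41145 = 939753/25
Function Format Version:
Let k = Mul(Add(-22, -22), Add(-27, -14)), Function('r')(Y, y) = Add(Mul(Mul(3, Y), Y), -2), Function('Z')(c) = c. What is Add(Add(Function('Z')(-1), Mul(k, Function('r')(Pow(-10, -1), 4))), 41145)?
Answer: Rational(939753, 25) ≈ 37590.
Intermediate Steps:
Function('r')(Y, y) = Add(-2, Mul(3, Pow(Y, 2))) (Function('r')(Y, y) = Add(Mul(3, Pow(Y, 2)), -2) = Add(-2, Mul(3, Pow(Y, 2))))
k = 1804 (k = Mul(-44, -41) = 1804)
Add(Add(Function('Z')(-1), Mul(k, Function('r')(Pow(-10, -1), 4))), 41145) = Add(Add(-1, Mul(1804, Add(-2, Mul(3, Pow(Pow(-10, -1), 2))))), 41145) = Add(Add(-1, Mul(1804, Add(-2, Mul(3, Pow(Rational(-1, 10), 2))))), 41145) = Add(Add(-1, Mul(1804, Add(-2, Mul(3, Rational(1, 100))))), 41145) = Add(Add(-1, Mul(1804, Add(-2, Rational(3, 100)))), 41145) = Add(Add(-1, Mul(1804, Rational(-197, 100))), 41145) = Add(Add(-1, Rational(-88847, 25)), 41145) = Add(Rational(-88872, 25), 41145) = Rational(939753, 25)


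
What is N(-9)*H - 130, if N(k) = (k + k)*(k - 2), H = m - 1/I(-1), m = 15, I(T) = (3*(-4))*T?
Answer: 5647/2 ≈ 2823.5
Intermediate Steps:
I(T) = -12*T
H = 179/12 (H = 15 - 1/((-12*(-1))) = 15 - 1/12 = 179/12 ≈ 14.917)
N(k) = 2*k*(-2 + k) (N(k) = (2*k)*(-2 + k) = 2*k*(-2 + k))
N(-9)*H - 130 = (2*(-9)*(-2 - 9))*(179/12) - 130 = (2*(-9)*(-11))*(179/12) - 130 = 198*(179/12) - 130 = 5907/2 - 130 = 5647/2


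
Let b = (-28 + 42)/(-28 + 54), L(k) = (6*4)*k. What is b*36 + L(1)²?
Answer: 7740/13 ≈ 595.38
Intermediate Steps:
L(k) = 24*k
b = 7/13 (b = 14/26 = 14*(1/26) = 7/13 ≈ 0.53846)
b*36 + L(1)² = (7/13)*36 + (24*1)² = 252/13 + 24² = 252/13 + 576 = 7740/13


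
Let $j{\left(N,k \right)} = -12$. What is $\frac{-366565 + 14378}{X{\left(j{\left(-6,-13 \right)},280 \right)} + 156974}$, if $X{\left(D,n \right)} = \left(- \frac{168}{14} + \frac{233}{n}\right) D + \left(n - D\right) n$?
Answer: $- \frac{24653090}{16720761} \approx -1.4744$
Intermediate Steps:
$X{\left(D,n \right)} = D \left(-12 + \frac{233}{n}\right) + n \left(n - D\right)$ ($X{\left(D,n \right)} = \left(\left(-168\right) \frac{1}{14} + \frac{233}{n}\right) D + n \left(n - D\right) = \left(-12 + \frac{233}{n}\right) D + n \left(n - D\right) = D \left(-12 + \frac{233}{n}\right) + n \left(n - D\right)$)
$\frac{-366565 + 14378}{X{\left(j{\left(-6,-13 \right)},280 \right)} + 156974} = \frac{-366565 + 14378}{\left(280^{2} - -144 - \left(-12\right) 280 + 233 \left(-12\right) \frac{1}{280}\right) + 156974} = - \frac{352187}{\left(78400 + 144 + 3360 + 233 \left(-12\right) \frac{1}{280}\right) + 156974} = - \frac{352187}{\left(78400 + 144 + 3360 - \frac{699}{70}\right) + 156974} = - \frac{352187}{\frac{5732581}{70} + 156974} = - \frac{352187}{\frac{16720761}{70}} = \left(-352187\right) \frac{70}{16720761} = - \frac{24653090}{16720761}$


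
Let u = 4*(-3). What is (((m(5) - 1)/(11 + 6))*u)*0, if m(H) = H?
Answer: 0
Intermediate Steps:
u = -12
(((m(5) - 1)/(11 + 6))*u)*0 = (((5 - 1)/(11 + 6))*(-12))*0 = ((4/17)*(-12))*0 = -48/17*0 = 0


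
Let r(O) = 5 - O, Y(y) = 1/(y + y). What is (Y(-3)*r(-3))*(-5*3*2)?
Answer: 40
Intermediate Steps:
Y(y) = 1/(2*y)
(Y(-3)*r(-3))*(-5*3*2) = (((1/2)/(-3))*(5 - 1*(-3)))*(-5*3*2) = (((1/2)*(-1/3))*(5 + 3))*(-15*2) = -1/6*8*(-30) = -4/3*(-30) = 40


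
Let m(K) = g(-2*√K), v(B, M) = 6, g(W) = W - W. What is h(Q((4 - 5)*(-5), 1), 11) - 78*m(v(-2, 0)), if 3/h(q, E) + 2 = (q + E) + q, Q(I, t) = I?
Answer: 3/19 ≈ 0.15789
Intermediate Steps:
g(W) = 0
m(K) = 0
h(q, E) = 3/(-2 + E + 2*q) (h(q, E) = 3/(-2 + ((q + E) + q)) = 3/(-2 + ((E + q) + q)) = 3/(-2 + (E + 2*q)) = 3/(-2 + E + 2*q))
h(Q((4 - 5)*(-5), 1), 11) - 78*m(v(-2, 0)) = 3/(-2 + 11 + 2*((4 - 5)*(-5))) - 78*0 = 3/(-2 + 11 + 2*(-1*(-5))) + 0 = 3/(-2 + 11 + 2*5) + 0 = 3/(-2 + 11 + 10) + 0 = 3/19 + 0 = 3/19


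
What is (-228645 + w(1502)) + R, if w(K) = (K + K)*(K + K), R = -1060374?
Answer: 7734997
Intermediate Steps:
w(K) = 4*K² (w(K) = (2*K)*(2*K) = 4*K²)
(-228645 + w(1502)) + R = (-228645 + 4*1502²) - 1060374 = (-228645 + 4*2256004) - 1060374 = (-228645 + 9024016) - 1060374 = 8795371 - 1060374 = 7734997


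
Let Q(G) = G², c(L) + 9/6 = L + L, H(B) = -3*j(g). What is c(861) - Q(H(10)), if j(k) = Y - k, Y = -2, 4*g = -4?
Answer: 3423/2 ≈ 1711.5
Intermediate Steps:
g = -1 (g = (¼)*(-4) = -1)
j(k) = -2 - k
H(B) = 3 (H(B) = -3*(-2 - 1*(-1)) = -3*(-2 + 1) = -3*(-1) = 3)
c(L) = -3/2 + 2*L (c(L) = -3/2 + (L + L) = -3/2 + 2*L)
c(861) - Q(H(10)) = (-3/2 + 2*861) - 1*3² = (-3/2 + 1722) - 1*9 = 3441/2 - 9 = 3423/2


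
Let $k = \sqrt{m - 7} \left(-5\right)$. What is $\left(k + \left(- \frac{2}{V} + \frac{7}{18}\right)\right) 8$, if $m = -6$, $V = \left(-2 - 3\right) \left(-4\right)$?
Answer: $\frac{104}{45} - 40 i \sqrt{13} \approx 2.3111 - 144.22 i$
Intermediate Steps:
$V = 20$ ($V = \left(-5\right) \left(-4\right) = 20$)
$k = - 5 i \sqrt{13}$ ($k = \sqrt{-6 - 7} \left(-5\right) = \sqrt{-13} \left(-5\right) = i \sqrt{13} \left(-5\right) = - 5 i \sqrt{13} \approx - 18.028 i$)
$\left(k + \left(- \frac{2}{V} + \frac{7}{18}\right)\right) 8 = \left(- 5 i \sqrt{13} + \left(- \frac{2}{20} + \frac{7}{18}\right)\right) 8 = \left(- 5 i \sqrt{13} + \left(\left(-2\right) \frac{1}{20} + 7 \cdot \frac{1}{18}\right)\right) 8 = \left(- 5 i \sqrt{13} + \left(- \frac{1}{10} + \frac{7}{18}\right)\right) 8 = \left(- 5 i \sqrt{13} + \frac{13}{45}\right) 8 = \left(\frac{13}{45} - 5 i \sqrt{13}\right) 8 = \frac{104}{45} - 40 i \sqrt{13}$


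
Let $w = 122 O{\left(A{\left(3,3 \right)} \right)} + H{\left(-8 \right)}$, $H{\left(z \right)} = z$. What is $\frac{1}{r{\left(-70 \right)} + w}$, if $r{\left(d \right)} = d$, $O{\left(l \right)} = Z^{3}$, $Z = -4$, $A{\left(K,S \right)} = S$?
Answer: $- \frac{1}{7886} \approx -0.00012681$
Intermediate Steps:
$O{\left(l \right)} = -64$ ($O{\left(l \right)} = \left(-4\right)^{3} = -64$)
$w = -7816$ ($w = 122 \left(-64\right) - 8 = -7808 - 8 = -7816$)
$\frac{1}{r{\left(-70 \right)} + w} = \frac{1}{-70 - 7816} = \frac{1}{-7886} = - \frac{1}{7886}$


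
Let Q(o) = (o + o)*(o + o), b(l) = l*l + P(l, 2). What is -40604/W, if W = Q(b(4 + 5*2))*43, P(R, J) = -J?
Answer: -10151/1618348 ≈ -0.0062724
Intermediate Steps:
b(l) = -2 + l**2 (b(l) = l*l - 1*2 = l**2 - 2 = -2 + l**2)
Q(o) = 4*o**2 (Q(o) = (2*o)*(2*o) = 4*o**2)
W = 6473392 (W = (4*(-2 + (4 + 5*2)**2)**2)*43 = (4*(-2 + (4 + 10)**2)**2)*43 = (4*(-2 + 14**2)**2)*43 = (4*(-2 + 196)**2)*43 = (4*194**2)*43 = (4*37636)*43 = 150544*43 = 6473392)
-40604/W = -40604/6473392 = -40604*1/6473392 = -10151/1618348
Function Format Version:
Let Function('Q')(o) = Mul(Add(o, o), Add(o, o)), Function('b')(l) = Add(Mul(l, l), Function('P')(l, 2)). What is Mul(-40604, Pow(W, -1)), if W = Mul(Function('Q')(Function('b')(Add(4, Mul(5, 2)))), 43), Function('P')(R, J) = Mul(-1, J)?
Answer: Rational(-10151, 1618348) ≈ -0.0062724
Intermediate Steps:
Function('b')(l) = Add(-2, Pow(l, 2)) (Function('b')(l) = Add(Mul(l, l), Mul(-1, 2)) = Add(Pow(l, 2), -2) = Add(-2, Pow(l, 2)))
Function('Q')(o) = Mul(4, Pow(o, 2)) (Function('Q')(o) = Mul(Mul(2, o), Mul(2, o)) = Mul(4, Pow(o, 2)))
W = 6473392 (W = Mul(Mul(4, Pow(Add(-2, Pow(Add(4, Mul(5, 2)), 2)), 2)), 43) = Mul(Mul(4, Pow(Add(-2, Pow(Add(4, 10), 2)), 2)), 43) = Mul(Mul(4, Pow(Add(-2, Pow(14, 2)), 2)), 43) = Mul(Mul(4, Pow(Add(-2, 196), 2)), 43) = Mul(Mul(4, Pow(194, 2)), 43) = Mul(Mul(4, 37636), 43) = Mul(150544, 43) = 6473392)
Mul(-40604, Pow(W, -1)) = Mul(-40604, Pow(6473392, -1)) = Mul(-40604, Rational(1, 6473392)) = Rational(-10151, 1618348)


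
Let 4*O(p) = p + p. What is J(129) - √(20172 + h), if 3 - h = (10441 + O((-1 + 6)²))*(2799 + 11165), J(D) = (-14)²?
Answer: 196 - 11*I*√1206219 ≈ 196.0 - 12081.0*I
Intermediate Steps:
J(D) = 196
O(p) = p/2 (O(p) = (p + p)/4 = (2*p)/4 = p/2)
h = -145972671 (h = 3 - (10441 + (-1 + 6)²/2)*(2799 + 11165) = 3 - (10441 + (½)*5²)*13964 = 3 - (10441 + (½)*25)*13964 = 3 - (10441 + 25/2)*13964 = 3 - 20907*13964/2 = 3 - 1*145972674 = 3 - 145972674 = -145972671)
J(129) - √(20172 + h) = 196 - √(20172 - 145972671) = 196 - √(-145952499) = 196 - 11*I*√1206219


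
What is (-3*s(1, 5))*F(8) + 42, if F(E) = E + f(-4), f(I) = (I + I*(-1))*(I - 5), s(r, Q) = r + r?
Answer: -6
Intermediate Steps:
s(r, Q) = 2*r
f(I) = 0 (f(I) = (I - I)*(-5 + I) = 0*(-5 + I) = 0)
F(E) = E (F(E) = E + 0 = E)
(-3*s(1, 5))*F(8) + 42 = -6*8 + 42 = -48 + 42 = -6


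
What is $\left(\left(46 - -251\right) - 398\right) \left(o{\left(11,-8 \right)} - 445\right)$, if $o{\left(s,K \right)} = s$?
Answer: $43834$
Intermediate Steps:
$\left(\left(46 - -251\right) - 398\right) \left(o{\left(11,-8 \right)} - 445\right) = \left(\left(46 - -251\right) - 398\right) \left(11 - 445\right) = \left(\left(46 + 251\right) - 398\right) \left(-434\right) = \left(297 - 398\right) \left(-434\right) = \left(-101\right) \left(-434\right) = 43834$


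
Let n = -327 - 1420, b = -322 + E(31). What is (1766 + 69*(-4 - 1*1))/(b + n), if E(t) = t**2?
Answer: -1421/1108 ≈ -1.2825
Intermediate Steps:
b = 639 (b = -322 + 31**2 = -322 + 961 = 639)
n = -1747
(1766 + 69*(-4 - 1*1))/(b + n) = (1766 + 69*(-4 - 1*1))/(639 - 1747) = (1766 + 69*(-4 - 1))/(-1108) = (1766 + 69*(-5))*(-1/1108) = (1766 - 345)*(-1/1108) = 1421*(-1/1108) = -1421/1108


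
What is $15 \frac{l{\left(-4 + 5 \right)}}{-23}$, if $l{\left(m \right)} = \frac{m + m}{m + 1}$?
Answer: $- \frac{15}{23} \approx -0.65217$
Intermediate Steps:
$l{\left(m \right)} = \frac{2 m}{1 + m}$
$15 \frac{l{\left(-4 + 5 \right)}}{-23} = 15 \frac{2 \left(-4 + 5\right) \frac{1}{1 + \left(-4 + 5\right)}}{-23} = 15 \cdot 2 \cdot 1 \frac{1}{1 + 1} \left(- \frac{1}{23}\right) = 15 \cdot 2 \cdot 1 \cdot \frac{1}{2} \left(- \frac{1}{23}\right) = 15 \cdot 1 \left(- \frac{1}{23}\right) = 15 \left(- \frac{1}{23}\right) = - \frac{15}{23}$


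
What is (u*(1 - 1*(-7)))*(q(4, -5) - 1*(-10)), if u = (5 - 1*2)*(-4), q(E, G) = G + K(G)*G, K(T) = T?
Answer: -2880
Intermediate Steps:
q(E, G) = G + G² (q(E, G) = G + G*G = G + G²)
u = -12 (u = (5 - 2)*(-4) = 3*(-4) = -12)
(u*(1 - 1*(-7)))*(q(4, -5) - 1*(-10)) = (-12*(1 - 1*(-7)))*(-5*(1 - 5) - 1*(-10)) = (-12*(1 + 7))*(-5*(-4) + 10) = (-12*8)*(20 + 10) = -96*30 = -2880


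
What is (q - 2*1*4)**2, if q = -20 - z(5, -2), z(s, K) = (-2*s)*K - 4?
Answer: 1936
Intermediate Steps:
z(s, K) = -4 - 2*K*s (z(s, K) = -2*K*s - 4 = -4 - 2*K*s)
q = -36 (q = -20 - (-4 - 2*(-2)*5) = -20 - (-4 + 20) = -20 - 1*16 = -20 - 16 = -36)
(q - 2*1*4)**2 = (-36 - 2*1*4)**2 = (-36 - 2*4)**2 = (-36 - 8)**2 = (-44)**2 = 1936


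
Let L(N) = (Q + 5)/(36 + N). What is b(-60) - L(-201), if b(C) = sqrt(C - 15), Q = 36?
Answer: 41/165 + 5*I*sqrt(3) ≈ 0.24848 + 8.6602*I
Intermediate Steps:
b(C) = sqrt(-15 + C)
L(N) = 41/(36 + N) (L(N) = (36 + 5)/(36 + N) = 41/(36 + N))
b(-60) - L(-201) = sqrt(-15 - 60) - 41/(36 - 201) = sqrt(-75) - 41/(-165) = 5*I*sqrt(3) - 41*(-1)/165 = 5*I*sqrt(3) - 1*(-41/165) = 5*I*sqrt(3) + 41/165 = 41/165 + 5*I*sqrt(3)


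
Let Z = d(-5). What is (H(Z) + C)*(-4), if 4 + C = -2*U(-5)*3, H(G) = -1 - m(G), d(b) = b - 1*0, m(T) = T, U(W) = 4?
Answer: 96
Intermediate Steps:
d(b) = b (d(b) = b + 0 = b)
Z = -5
H(G) = -1 - G
C = -28 (C = -4 - 2*4*3 = -4 - 8*3 = -4 - 24 = -28)
(H(Z) + C)*(-4) = ((-1 - 1*(-5)) - 28)*(-4) = ((-1 + 5) - 28)*(-4) = (4 - 28)*(-4) = -24*(-4) = 96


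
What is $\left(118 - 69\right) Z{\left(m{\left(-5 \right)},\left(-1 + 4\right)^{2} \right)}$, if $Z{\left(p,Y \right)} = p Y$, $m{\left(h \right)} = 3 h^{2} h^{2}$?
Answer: $826875$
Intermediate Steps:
$m{\left(h \right)} = 3 h^{4}$
$Z{\left(p,Y \right)} = Y p$
$\left(118 - 69\right) Z{\left(m{\left(-5 \right)},\left(-1 + 4\right)^{2} \right)} = \left(118 - 69\right) \left(-1 + 4\right)^{2} \cdot 3 \left(-5\right)^{4} = 49 \cdot 3^{2} \cdot 3 \cdot 625 = 49 \cdot 9 \cdot 1875 = 49 \cdot 16875 = 826875$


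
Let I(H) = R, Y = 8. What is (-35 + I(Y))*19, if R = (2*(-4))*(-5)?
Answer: 95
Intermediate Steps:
R = 40 (R = -8*(-5) = 40)
I(H) = 40
(-35 + I(Y))*19 = (-35 + 40)*19 = 5*19 = 95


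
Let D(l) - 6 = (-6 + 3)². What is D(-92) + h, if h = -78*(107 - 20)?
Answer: -6771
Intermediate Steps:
D(l) = 15 (D(l) = 6 + (-6 + 3)² = 6 + (-3)² = 6 + 9 = 15)
h = -6786 (h = -78*87 = -6786)
D(-92) + h = 15 - 6786 = -6771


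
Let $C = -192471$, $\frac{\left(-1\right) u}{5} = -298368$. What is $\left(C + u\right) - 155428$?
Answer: $1143941$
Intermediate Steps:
$u = 1491840$ ($u = \left(-5\right) \left(-298368\right) = 1491840$)
$\left(C + u\right) - 155428 = \left(-192471 + 1491840\right) - 155428 = 1299369 - 155428 = 1143941$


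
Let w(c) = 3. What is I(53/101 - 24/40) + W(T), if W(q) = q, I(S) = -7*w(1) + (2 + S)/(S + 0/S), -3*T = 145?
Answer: -5410/57 ≈ -94.912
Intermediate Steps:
T = -145/3 (T = -⅓*145 = -145/3 ≈ -48.333)
I(S) = -21 + (2 + S)/S (I(S) = -7*3 + (2 + S)/(S + 0/S) = -21 + (2 + S)/(S + 0) = -21 + (2 + S)/S)
I(53/101 - 24/40) + W(T) = (-20 + 2/(53/101 - 24/40)) - 145/3 = (-20 + 2/(53*(1/101) - 24*1/40)) - 145/3 = (-20 + 2/(53/101 - ⅗)) - 145/3 = (-20 + 2/(-38/505)) - 145/3 = (-20 + 2*(-505/38)) - 145/3 = (-20 - 505/19) - 145/3 = -885/19 - 145/3 = -5410/57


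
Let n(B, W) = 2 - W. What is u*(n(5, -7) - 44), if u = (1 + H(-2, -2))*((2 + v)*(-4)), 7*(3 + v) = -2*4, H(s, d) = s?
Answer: 300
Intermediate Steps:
v = -29/7 (v = -3 + (-2*4)/7 = -3 + (1/7)*(-8) = -3 - 8/7 = -29/7 ≈ -4.1429)
u = -60/7 (u = (1 - 2)*((2 - 29/7)*(-4)) = -(-15)*(-4)/7 = -1*60/7 = -60/7 ≈ -8.5714)
u*(n(5, -7) - 44) = -60*((2 - 1*(-7)) - 44)/7 = -60*((2 + 7) - 44)/7 = -60*(9 - 44)/7 = -60/7*(-35) = 300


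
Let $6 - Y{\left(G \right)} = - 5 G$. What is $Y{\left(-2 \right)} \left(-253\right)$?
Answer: $1012$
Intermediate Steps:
$Y{\left(G \right)} = 6 + 5 G$ ($Y{\left(G \right)} = 6 - - 5 G = 6 + 5 G$)
$Y{\left(-2 \right)} \left(-253\right) = \left(6 + 5 \left(-2\right)\right) \left(-253\right) = \left(6 - 10\right) \left(-253\right) = \left(-4\right) \left(-253\right) = 1012$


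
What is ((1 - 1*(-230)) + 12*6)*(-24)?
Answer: -7272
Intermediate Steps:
((1 - 1*(-230)) + 12*6)*(-24) = ((1 + 230) + 72)*(-24) = (231 + 72)*(-24) = 303*(-24) = -7272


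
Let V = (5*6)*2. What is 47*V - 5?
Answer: 2815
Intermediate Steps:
V = 60 (V = 30*2 = 60)
47*V - 5 = 47*60 - 5 = 2820 - 5 = 2815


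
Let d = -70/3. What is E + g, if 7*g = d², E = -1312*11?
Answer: -129188/9 ≈ -14354.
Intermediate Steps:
d = -70/3 (d = -70*⅓ = -70/3 ≈ -23.333)
E = -14432
g = 700/9 (g = (-70/3)²/7 = (⅐)*(4900/9) = 700/9 ≈ 77.778)
E + g = -14432 + 700/9 = -129188/9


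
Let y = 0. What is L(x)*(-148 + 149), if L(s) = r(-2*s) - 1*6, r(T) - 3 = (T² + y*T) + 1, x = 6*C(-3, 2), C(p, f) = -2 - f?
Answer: 2302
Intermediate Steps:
x = -24 (x = 6*(-2 - 1*2) = 6*(-2 - 2) = 6*(-4) = -24)
r(T) = 4 + T² (r(T) = 3 + ((T² + 0*T) + 1) = 3 + ((T² + 0) + 1) = 3 + (T² + 1) = 3 + (1 + T²) = 4 + T²)
L(s) = -2 + 4*s² (L(s) = (4 + (-2*s)²) - 1*6 = (4 + 4*s²) - 6 = -2 + 4*s²)
L(x)*(-148 + 149) = (-2 + 4*(-24)²)*(-148 + 149) = (-2 + 4*576)*1 = (-2 + 2304)*1 = 2302*1 = 2302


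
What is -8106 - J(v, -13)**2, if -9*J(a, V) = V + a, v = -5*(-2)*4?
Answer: -8115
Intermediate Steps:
v = 40 (v = 10*4 = 40)
J(a, V) = -V/9 - a/9 (J(a, V) = -(V + a)/9 = -V/9 - a/9)
-8106 - J(v, -13)**2 = -8106 - (-1/9*(-13) - 1/9*40)**2 = -8106 - (13/9 - 40/9)**2 = -8106 - 1*(-3)**2 = -8106 - 1*9 = -8106 - 9 = -8115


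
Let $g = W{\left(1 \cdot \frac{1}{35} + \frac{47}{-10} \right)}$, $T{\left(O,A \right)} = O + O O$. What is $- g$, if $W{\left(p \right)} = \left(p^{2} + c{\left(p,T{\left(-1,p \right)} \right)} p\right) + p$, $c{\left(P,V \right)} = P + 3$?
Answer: $- \frac{61149}{2450} \approx -24.959$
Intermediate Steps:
$T{\left(O,A \right)} = O + O^{2}$
$c{\left(P,V \right)} = 3 + P$
$W{\left(p \right)} = p + p^{2} + p \left(3 + p\right)$ ($W{\left(p \right)} = \left(p^{2} + \left(3 + p\right) p\right) + p = \left(p^{2} + p \left(3 + p\right)\right) + p = p + p^{2} + p \left(3 + p\right)$)
$g = \frac{61149}{2450}$ ($g = 2 \left(1 \cdot \frac{1}{35} + \frac{47}{-10}\right) \left(2 + \left(1 \cdot \frac{1}{35} + \frac{47}{-10}\right)\right) = 2 \left(1 \cdot \frac{1}{35} + 47 \left(- \frac{1}{10}\right)\right) \left(2 + \left(1 \cdot \frac{1}{35} + 47 \left(- \frac{1}{10}\right)\right)\right) = 2 \left(\frac{1}{35} - \frac{47}{10}\right) \left(2 + \left(\frac{1}{35} - \frac{47}{10}\right)\right) = 2 \left(- \frac{327}{70}\right) \left(2 - \frac{327}{70}\right) = 2 \left(- \frac{327}{70}\right) \left(- \frac{187}{70}\right) = \frac{61149}{2450} \approx 24.959$)
$- g = \left(-1\right) \frac{61149}{2450} = - \frac{61149}{2450}$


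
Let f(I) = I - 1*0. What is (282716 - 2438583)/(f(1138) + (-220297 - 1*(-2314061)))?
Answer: -2155867/2094902 ≈ -1.0291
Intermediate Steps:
f(I) = I (f(I) = I + 0 = I)
(282716 - 2438583)/(f(1138) + (-220297 - 1*(-2314061))) = (282716 - 2438583)/(1138 + (-220297 - 1*(-2314061))) = -2155867/(1138 + (-220297 + 2314061)) = -2155867/(1138 + 2093764) = -2155867/2094902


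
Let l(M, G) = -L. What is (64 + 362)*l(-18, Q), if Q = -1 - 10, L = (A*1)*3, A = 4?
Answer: -5112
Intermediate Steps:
L = 12 (L = (4*1)*3 = 4*3 = 12)
Q = -11
l(M, G) = -12 (l(M, G) = -1*12 = -12)
(64 + 362)*l(-18, Q) = (64 + 362)*(-12) = 426*(-12) = -5112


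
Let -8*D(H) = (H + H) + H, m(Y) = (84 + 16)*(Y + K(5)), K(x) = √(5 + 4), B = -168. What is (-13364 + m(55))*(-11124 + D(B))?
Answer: 83665404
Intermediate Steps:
K(x) = 3 (K(x) = √9 = 3)
m(Y) = 300 + 100*Y (m(Y) = (84 + 16)*(Y + 3) = 100*(3 + Y) = 300 + 100*Y)
D(H) = -3*H/8 (D(H) = -((H + H) + H)/8 = -(2*H + H)/8 = -3*H/8)
(-13364 + m(55))*(-11124 + D(B)) = (-13364 + (300 + 100*55))*(-11124 - 3/8*(-168)) = (-13364 + (300 + 5500))*(-11124 + 63) = (-13364 + 5800)*(-11061) = -7564*(-11061) = 83665404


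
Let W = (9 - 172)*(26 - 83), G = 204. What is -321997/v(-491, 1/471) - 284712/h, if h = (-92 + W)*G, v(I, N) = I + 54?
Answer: 50344488589/68339371 ≈ 736.68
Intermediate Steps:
v(I, N) = 54 + I
W = 9291 (W = -163*(-57) = 9291)
h = 1876596 (h = (-92 + 9291)*204 = 9199*204 = 1876596)
-321997/v(-491, 1/471) - 284712/h = -321997/(54 - 491) - 284712/1876596 = -321997/(-437) - 284712*1/1876596 = -321997*(-1/437) - 23726/156383 = 321997/437 - 23726/156383 = 50344488589/68339371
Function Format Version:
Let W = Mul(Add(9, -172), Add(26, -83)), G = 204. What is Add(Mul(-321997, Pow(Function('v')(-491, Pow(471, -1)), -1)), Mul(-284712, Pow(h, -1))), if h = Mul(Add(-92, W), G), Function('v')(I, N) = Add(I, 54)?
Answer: Rational(50344488589, 68339371) ≈ 736.68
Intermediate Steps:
Function('v')(I, N) = Add(54, I)
W = 9291 (W = Mul(-163, -57) = 9291)
h = 1876596 (h = Mul(Add(-92, 9291), 204) = Mul(9199, 204) = 1876596)
Add(Mul(-321997, Pow(Function('v')(-491, Pow(471, -1)), -1)), Mul(-284712, Pow(h, -1))) = Add(Mul(-321997, Pow(Add(54, -491), -1)), Mul(-284712, Pow(1876596, -1))) = Add(Mul(-321997, Pow(-437, -1)), Mul(-284712, Rational(1, 1876596))) = Add(Mul(-321997, Rational(-1, 437)), Rational(-23726, 156383)) = Add(Rational(321997, 437), Rational(-23726, 156383)) = Rational(50344488589, 68339371)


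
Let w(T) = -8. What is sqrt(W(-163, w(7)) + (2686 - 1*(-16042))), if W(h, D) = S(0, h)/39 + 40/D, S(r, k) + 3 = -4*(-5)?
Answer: sqrt(28478346)/39 ≈ 136.83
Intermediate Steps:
S(r, k) = 17 (S(r, k) = -3 - 4*(-5) = -3 + 20 = 17)
W(h, D) = 17/39 + 40/D
sqrt(W(-163, w(7)) + (2686 - 1*(-16042))) = sqrt((17/39 + 40/(-8)) + (2686 - 1*(-16042))) = sqrt((17/39 + 40*(-1/8)) + (2686 + 16042)) = sqrt((17/39 - 5) + 18728) = sqrt(-178/39 + 18728) = sqrt(730214/39) = sqrt(28478346)/39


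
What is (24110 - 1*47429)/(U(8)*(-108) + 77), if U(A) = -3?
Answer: -23319/401 ≈ -58.152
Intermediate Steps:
(24110 - 1*47429)/(U(8)*(-108) + 77) = (24110 - 1*47429)/(-3*(-108) + 77) = (24110 - 47429)/(324 + 77) = -23319/401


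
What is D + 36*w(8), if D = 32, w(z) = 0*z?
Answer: 32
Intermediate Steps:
w(z) = 0
D + 36*w(8) = 32 + 36*0 = 32 + 0 = 32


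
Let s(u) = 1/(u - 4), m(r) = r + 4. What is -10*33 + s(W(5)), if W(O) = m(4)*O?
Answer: -11879/36 ≈ -329.97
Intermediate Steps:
m(r) = 4 + r
W(O) = 8*O (W(O) = (4 + 4)*O = 8*O)
s(u) = 1/(-4 + u)
-10*33 + s(W(5)) = -10*33 + 1/(-4 + 8*5) = -330 + 1/(-4 + 40) = -330 + 1/36 = -11879/36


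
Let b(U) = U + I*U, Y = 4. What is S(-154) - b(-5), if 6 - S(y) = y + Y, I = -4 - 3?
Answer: 126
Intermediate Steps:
I = -7
S(y) = 2 - y (S(y) = 6 - (y + 4) = 6 - (4 + y) = 6 + (-4 - y) = 2 - y)
b(U) = -6*U (b(U) = U - 7*U = -6*U)
S(-154) - b(-5) = (2 - 1*(-154)) - (-6)*(-5) = (2 + 154) - 1*30 = 156 - 30 = 126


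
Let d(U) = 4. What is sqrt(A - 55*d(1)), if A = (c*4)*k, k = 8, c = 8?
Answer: 6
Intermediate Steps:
A = 256 (A = (8*4)*8 = 32*8 = 256)
sqrt(A - 55*d(1)) = sqrt(256 - 55*4) = sqrt(256 - 220) = sqrt(36) = 6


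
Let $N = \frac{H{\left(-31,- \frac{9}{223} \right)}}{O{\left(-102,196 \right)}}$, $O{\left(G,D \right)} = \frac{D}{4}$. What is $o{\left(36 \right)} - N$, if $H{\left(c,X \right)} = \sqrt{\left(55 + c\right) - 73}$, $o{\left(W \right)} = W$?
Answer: $36 - \frac{i}{7} \approx 36.0 - 0.14286 i$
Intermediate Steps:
$O{\left(G,D \right)} = \frac{D}{4}$ ($O{\left(G,D \right)} = D \frac{1}{4} = \frac{D}{4}$)
$H{\left(c,X \right)} = \sqrt{-18 + c}$
$N = \frac{i}{7}$ ($N = \frac{\sqrt{-18 - 31}}{\frac{1}{4} \cdot 196} = \frac{\sqrt{-49}}{49} = 7 i \frac{1}{49} = \frac{i}{7} \approx 0.14286 i$)
$o{\left(36 \right)} - N = 36 - \frac{i}{7}$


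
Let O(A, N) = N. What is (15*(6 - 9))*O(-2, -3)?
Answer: 135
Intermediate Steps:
(15*(6 - 9))*O(-2, -3) = (15*(6 - 9))*(-3) = (15*(-3))*(-3) = -45*(-3) = 135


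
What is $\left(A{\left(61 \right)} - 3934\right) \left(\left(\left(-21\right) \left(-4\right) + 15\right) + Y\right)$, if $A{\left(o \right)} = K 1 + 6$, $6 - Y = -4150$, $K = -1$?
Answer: $-16717895$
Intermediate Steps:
$Y = 4156$ ($Y = 6 - -4150 = 6 + 4150 = 4156$)
$A{\left(o \right)} = 5$ ($A{\left(o \right)} = \left(-1\right) 1 + 6 = -1 + 6 = 5$)
$\left(A{\left(61 \right)} - 3934\right) \left(\left(\left(-21\right) \left(-4\right) + 15\right) + Y\right) = \left(5 - 3934\right) \left(\left(\left(-21\right) \left(-4\right) + 15\right) + 4156\right) = - 3929 \left(\left(84 + 15\right) + 4156\right) = - 3929 \left(99 + 4156\right) = \left(-3929\right) 4255 = -16717895$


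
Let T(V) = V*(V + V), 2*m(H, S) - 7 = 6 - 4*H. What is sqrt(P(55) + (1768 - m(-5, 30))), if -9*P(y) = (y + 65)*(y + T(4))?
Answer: 13*sqrt(14)/2 ≈ 24.321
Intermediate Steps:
m(H, S) = 13/2 - 2*H (m(H, S) = 7/2 + (6 - 4*H)/2 = 7/2 + (3 - 2*H) = 13/2 - 2*H)
T(V) = 2*V**2 (T(V) = V*(2*V) = 2*V**2)
P(y) = -(32 + y)*(65 + y)/9 (P(y) = -(y + 65)*(y + 2*4**2)/9 = -(65 + y)*(y + 2*16)/9 = -(65 + y)*(y + 32)/9 = -(65 + y)*(32 + y)/9 = -(32 + y)*(65 + y)/9)
sqrt(P(55) + (1768 - m(-5, 30))) = sqrt((-2080/9 - 97/9*55 - 1/9*55**2) + (1768 - (13/2 - 2*(-5)))) = sqrt((-2080/9 - 5335/9 - 1/9*3025) + (1768 - (13/2 + 10))) = sqrt((-2080/9 - 5335/9 - 3025/9) + (1768 - 1*33/2)) = sqrt(-1160 + (1768 - 33/2)) = sqrt(-1160 + 3503/2) = sqrt(1183/2) = 13*sqrt(14)/2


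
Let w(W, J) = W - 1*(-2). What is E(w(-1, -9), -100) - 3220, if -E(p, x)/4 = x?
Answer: -2820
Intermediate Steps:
w(W, J) = 2 + W (w(W, J) = W + 2 = 2 + W)
E(p, x) = -4*x
E(w(-1, -9), -100) - 3220 = -4*(-100) - 3220 = 400 - 3220 = -2820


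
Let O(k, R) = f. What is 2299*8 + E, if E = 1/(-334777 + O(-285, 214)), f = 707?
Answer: 6144215439/334070 ≈ 18392.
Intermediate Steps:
O(k, R) = 707
E = -1/334070 (E = 1/(-334777 + 707) = 1/(-334070) = -1/334070 ≈ -2.9934e-6)
2299*8 + E = 2299*8 - 1/334070 = 18392 - 1/334070 = 6144215439/334070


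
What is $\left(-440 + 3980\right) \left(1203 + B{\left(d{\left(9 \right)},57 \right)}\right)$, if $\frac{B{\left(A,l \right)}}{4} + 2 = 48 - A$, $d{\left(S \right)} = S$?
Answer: $4782540$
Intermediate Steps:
$B{\left(A,l \right)} = 184 - 4 A$ ($B{\left(A,l \right)} = -8 + 4 \left(48 - A\right) = -8 - \left(-192 + 4 A\right) = 184 - 4 A$)
$\left(-440 + 3980\right) \left(1203 + B{\left(d{\left(9 \right)},57 \right)}\right) = \left(-440 + 3980\right) \left(1203 + \left(184 - 36\right)\right) = 3540 \left(1203 + \left(184 - 36\right)\right) = 3540 \left(1203 + 148\right) = 3540 \cdot 1351 = 4782540$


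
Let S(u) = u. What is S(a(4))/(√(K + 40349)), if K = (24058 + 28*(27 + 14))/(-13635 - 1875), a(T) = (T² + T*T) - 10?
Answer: 11*√67402559235/26074491 ≈ 0.10953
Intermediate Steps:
a(T) = -10 + 2*T² (a(T) = (T² + T²) - 10 = 2*T² - 10 = -10 + 2*T²)
K = -4201/2585 (K = (24058 + 28*41)/(-15510) = (24058 + 1148)*(-1/15510) = 25206*(-1/15510) = -4201/2585 ≈ -1.6251)
S(a(4))/(√(K + 40349)) = (-10 + 2*4²)/(√(-4201/2585 + 40349)) = (-10 + 2*16)/(√(104297964/2585)) = (-10 + 32)/((2*√67402559235/2585)) = 22*(√67402559235/52148982) = 11*√67402559235/26074491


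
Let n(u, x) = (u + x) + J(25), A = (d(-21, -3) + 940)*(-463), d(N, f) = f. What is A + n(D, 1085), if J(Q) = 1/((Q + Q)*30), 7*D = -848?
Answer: -4545104993/10500 ≈ -4.3287e+5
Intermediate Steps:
D = -848/7 (D = (⅐)*(-848) = -848/7 ≈ -121.14)
J(Q) = 1/(60*Q) (J(Q) = (1/30)/(2*Q) = (1/(2*Q))*(1/30) = 1/(60*Q))
A = -433831 (A = (-3 + 940)*(-463) = 937*(-463) = -433831)
n(u, x) = 1/1500 + u + x (n(u, x) = (u + x) + (1/60)/25 = (u + x) + (1/60)*(1/25) = (u + x) + 1/1500 = 1/1500 + u + x)
A + n(D, 1085) = -433831 + (1/1500 - 848/7 + 1085) = -433831 + 10120507/10500 = -4545104993/10500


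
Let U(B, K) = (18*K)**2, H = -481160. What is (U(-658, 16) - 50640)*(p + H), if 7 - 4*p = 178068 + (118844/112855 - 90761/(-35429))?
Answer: -67897577202081077976/3998339795 ≈ -1.6981e+10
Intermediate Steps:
U(B, K) = 324*K**2
p = -355981417797113/7996679590 (p = 7/4 - (178068 + (118844/112855 - 90761/(-35429)))/4 = 7/4 - (178068 + (118844*(1/112855) - 90761*(-1/35429)))/4 = 7/4 - (178068 + (118844/112855 + 90761/35429))/4 = 7/4 - (178068 + 14453356731/3998339795)/4 = 7/4 - 1/4*711990823972791/3998339795 = 7/4 - 711990823972791/15993359180 = -355981417797113/7996679590 ≈ -44516.)
(U(-658, 16) - 50640)*(p + H) = (324*16**2 - 50640)*(-355981417797113/7996679590 - 481160) = (324*256 - 50640)*(-4203663769321513/7996679590) = (82944 - 50640)*(-4203663769321513/7996679590) = 32304*(-4203663769321513/7996679590) = -67897577202081077976/3998339795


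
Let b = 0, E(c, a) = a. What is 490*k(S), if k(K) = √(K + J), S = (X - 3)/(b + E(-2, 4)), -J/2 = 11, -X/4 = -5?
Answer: 245*I*√71 ≈ 2064.4*I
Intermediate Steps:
X = 20 (X = -4*(-5) = 20)
J = -22 (J = -2*11 = -22)
S = 17/4 (S = (20 - 3)/(0 + 4) = 17/4 ≈ 4.2500)
k(K) = √(-22 + K) (k(K) = √(K - 22) = √(-22 + K))
490*k(S) = 490*√(-22 + 17/4) = 490*√(-71/4) = 490*(I*√71/2) = 245*I*√71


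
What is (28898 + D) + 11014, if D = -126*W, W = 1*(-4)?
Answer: 40416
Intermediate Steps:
W = -4
D = 504 (D = -126*(-4) = 504)
(28898 + D) + 11014 = (28898 + 504) + 11014 = 29402 + 11014 = 40416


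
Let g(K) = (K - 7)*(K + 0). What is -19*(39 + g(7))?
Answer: -741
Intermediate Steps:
g(K) = K*(-7 + K) (g(K) = (-7 + K)*K = K*(-7 + K))
-19*(39 + g(7)) = -19*(39 + 7*(-7 + 7)) = -19*(39 + 7*0) = -19*(39 + 0) = -19*39 = -741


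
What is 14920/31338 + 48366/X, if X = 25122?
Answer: 157542829/65606103 ≈ 2.4013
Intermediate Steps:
14920/31338 + 48366/X = 14920/31338 + 48366/25122 = 14920*(1/31338) + 48366*(1/25122) = 7460/15669 + 8061/4187 = 157542829/65606103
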